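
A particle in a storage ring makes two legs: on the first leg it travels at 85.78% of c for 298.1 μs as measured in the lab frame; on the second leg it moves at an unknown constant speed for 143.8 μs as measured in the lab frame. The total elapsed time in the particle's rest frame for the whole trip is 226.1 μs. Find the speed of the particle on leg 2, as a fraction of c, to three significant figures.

Leg 1: β = 0.8578; γ = 1/√(1 − 0.8578²) = 1/√0.2642 = 1.946; τ_1 = 298.1/1.946 = 153.2 μs.
Leg 2: speed unknown; τ_2 = 143.8/γ_2.
Total proper time: 153.2 + τ_2 = 226.1, so τ_2 = 226.1 − 153.2 = 72.88 μs.
γ_2 = 143.8/72.88 = 1.973; β = √(1 − 1/γ²) = √0.7431.

β = 0.862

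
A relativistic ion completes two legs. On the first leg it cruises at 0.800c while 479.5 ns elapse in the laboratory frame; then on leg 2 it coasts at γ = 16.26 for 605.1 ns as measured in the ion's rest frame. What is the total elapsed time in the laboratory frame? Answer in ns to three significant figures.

Leg 1: 479.5 ns is already measured in the laboratory frame.
Leg 2: γ = 16.26; Δt_2 = 16.26 × 605.1 = 9839 ns.
Total: 479.5 + 9839 ns.

Δt = 1.03×10⁴ ns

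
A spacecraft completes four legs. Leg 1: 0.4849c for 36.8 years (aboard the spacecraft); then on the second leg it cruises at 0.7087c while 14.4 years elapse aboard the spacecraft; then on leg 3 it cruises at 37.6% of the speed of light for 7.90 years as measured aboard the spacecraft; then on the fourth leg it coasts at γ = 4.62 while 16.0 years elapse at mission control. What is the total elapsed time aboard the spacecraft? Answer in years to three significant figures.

τ = 62.6 years

Leg 1: 36.8 years is already measured aboard the spacecraft.
Leg 2: 14.4 years is already measured aboard the spacecraft.
Leg 3: 7.90 years is already measured aboard the spacecraft.
Leg 4: γ = 4.62; τ_4 = 16.0/4.620 = 3.463 years.
Total: 36.80 + 14.40 + 7.900 + 3.463 years.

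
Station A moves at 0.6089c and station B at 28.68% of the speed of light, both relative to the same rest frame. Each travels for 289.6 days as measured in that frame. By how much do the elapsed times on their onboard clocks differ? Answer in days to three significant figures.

A: γ = 1/√(1 − 0.6089²) = 1/√0.6292 = 1.261; τ_A = 289.6/1.261 = 229.7 days.
B: β = 0.2868; γ = 1/√(1 − 0.2868²) = 1/√0.9177 = 1.044; τ_B = 289.6/1.044 = 277.4 days.

|τ_A − τ_B| = 47.7 days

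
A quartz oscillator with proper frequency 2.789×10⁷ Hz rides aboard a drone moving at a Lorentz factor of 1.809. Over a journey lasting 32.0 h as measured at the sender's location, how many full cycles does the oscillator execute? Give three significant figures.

γ = 1.809
The oscillator's own cycle count is N = f × τ where τ is the proper time aboard the drone. τ = Δt/γ = 32.0/1.809 = 17.69 h = 6.368×10⁴ s.
N = 2.789×10⁷ × 6.368×10⁴ = 1.776×10¹².

N = 1.78×10¹²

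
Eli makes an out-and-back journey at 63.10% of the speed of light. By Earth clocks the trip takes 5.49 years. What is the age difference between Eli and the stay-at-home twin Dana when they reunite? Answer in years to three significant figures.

β = 0.6310; γ = 1/√(1 − 0.6310²) = 1/√0.6018 = 1.289
Eli's elapsed proper time: τ = 5.49/1.289 = 4.259 years.
Age gap = Δt − τ = 5.49 − 4.259 years.

Δt − τ = 1.23 years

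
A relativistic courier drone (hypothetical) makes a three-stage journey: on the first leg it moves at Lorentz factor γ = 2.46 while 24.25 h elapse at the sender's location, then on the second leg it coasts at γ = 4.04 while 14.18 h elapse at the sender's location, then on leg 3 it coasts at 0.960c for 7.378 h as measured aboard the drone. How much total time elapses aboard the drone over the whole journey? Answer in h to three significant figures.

Leg 1: γ = 2.46; τ_1 = 24.25/2.460 = 9.858 h.
Leg 2: γ = 4.04; τ_2 = 14.18/4.040 = 3.510 h.
Leg 3: 7.378 h is already measured aboard the drone.
Total: 9.858 + 3.510 + 7.378 h.

τ = 20.7 h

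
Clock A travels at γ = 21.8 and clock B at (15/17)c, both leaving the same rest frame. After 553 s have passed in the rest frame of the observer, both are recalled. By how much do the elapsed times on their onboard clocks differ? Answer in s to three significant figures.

A: γ = 21.8; τ_A = 553/21.80 = 25.37 s.
B: γ = 1/√(1 − (15/17)²) = 17/8 = 2.125; τ_B = 553/2.125 = 260.2 s.

|τ_A − τ_B| = 235 s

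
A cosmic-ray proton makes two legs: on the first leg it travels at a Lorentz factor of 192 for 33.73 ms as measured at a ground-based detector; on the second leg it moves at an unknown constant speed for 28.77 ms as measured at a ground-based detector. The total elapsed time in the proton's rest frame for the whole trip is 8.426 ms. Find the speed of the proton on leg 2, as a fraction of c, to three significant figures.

β = 0.958

Leg 1: γ = 192; τ_1 = 33.73/192.0 = 0.1757 ms.
Leg 2: speed unknown; τ_2 = 28.77/γ_2.
Total proper time: 0.1757 + τ_2 = 8.426, so τ_2 = 8.426 − 0.1757 = 8.250 ms.
γ_2 = 28.77/8.250 = 3.487; β = √(1 − 1/γ²) = √0.9178.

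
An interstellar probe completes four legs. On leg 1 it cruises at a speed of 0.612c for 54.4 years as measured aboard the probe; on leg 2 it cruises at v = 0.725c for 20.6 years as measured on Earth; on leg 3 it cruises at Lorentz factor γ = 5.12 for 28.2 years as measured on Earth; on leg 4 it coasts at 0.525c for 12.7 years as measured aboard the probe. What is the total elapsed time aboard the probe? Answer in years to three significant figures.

τ = 86.8 years

Leg 1: 54.4 years is already measured aboard the probe.
Leg 2: γ = 1/√(1 − 0.725²) = 1/√0.4744 = 1.452; τ_2 = 20.6/1.452 = 14.19 years.
Leg 3: γ = 5.12; τ_3 = 28.2/5.120 = 5.508 years.
Leg 4: 12.7 years is already measured aboard the probe.
Total: 54.40 + 14.19 + 5.508 + 12.70 years.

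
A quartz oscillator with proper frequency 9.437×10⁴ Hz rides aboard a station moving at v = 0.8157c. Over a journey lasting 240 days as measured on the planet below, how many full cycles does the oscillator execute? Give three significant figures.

N = 1.13×10¹²

γ = 1/√(1 − 0.8157²) = 1/√0.3346 = 1.729
The oscillator's own cycle count is N = f × τ where τ is the proper time aboard the station. τ = Δt/γ = 240/1.729 = 138.8 days = 1.200×10⁷ s.
N = 9.437×10⁴ × 1.200×10⁷ = 1.132×10¹².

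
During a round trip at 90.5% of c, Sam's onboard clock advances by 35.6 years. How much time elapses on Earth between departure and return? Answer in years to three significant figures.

Δt = 83.7 years

β = 0.905; γ = 1/√(1 − 0.905²) = 1/√0.1810 = 2.351
Earth-frame duration is the dilated interval: Δt = γτ = 2.351 × 35.6 years.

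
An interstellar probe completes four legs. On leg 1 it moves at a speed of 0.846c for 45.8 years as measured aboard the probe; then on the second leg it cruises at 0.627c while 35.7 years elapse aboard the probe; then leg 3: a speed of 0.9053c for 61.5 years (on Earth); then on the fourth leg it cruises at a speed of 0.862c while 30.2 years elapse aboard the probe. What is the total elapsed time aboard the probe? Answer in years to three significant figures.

Leg 1: 45.8 years is already measured aboard the probe.
Leg 2: 35.7 years is already measured aboard the probe.
Leg 3: γ = 1/√(1 − 0.9053²) = 1/√0.1804 = 2.354; τ_3 = 61.5/2.354 = 26.12 years.
Leg 4: 30.2 years is already measured aboard the probe.
Total: 45.80 + 35.70 + 26.12 + 30.20 years.

τ = 138 years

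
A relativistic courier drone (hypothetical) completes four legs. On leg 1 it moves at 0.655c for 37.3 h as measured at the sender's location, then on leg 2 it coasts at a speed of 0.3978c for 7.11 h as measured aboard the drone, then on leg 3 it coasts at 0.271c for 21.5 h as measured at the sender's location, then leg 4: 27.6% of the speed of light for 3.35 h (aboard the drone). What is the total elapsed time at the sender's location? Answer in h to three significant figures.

Leg 1: 37.3 h is already measured at the sender's location.
Leg 2: γ = 1/√(1 − 0.3978²) = 1/√0.8418 = 1.090; Δt_2 = 1.090 × 7.11 = 7.750 h.
Leg 3: 21.5 h is already measured at the sender's location.
Leg 4: β = 0.276; γ = 1/√(1 − 0.276²) = 1/√0.9238 = 1.040; Δt_4 = 1.040 × 3.35 = 3.485 h.
Total: 37.30 + 7.750 + 21.50 + 3.485 h.

Δt = 70.0 h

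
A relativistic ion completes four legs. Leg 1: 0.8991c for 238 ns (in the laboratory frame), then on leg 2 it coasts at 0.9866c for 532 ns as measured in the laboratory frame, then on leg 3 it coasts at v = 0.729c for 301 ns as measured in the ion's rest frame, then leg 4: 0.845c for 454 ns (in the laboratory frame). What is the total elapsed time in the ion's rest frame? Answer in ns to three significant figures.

τ = 735 ns

Leg 1: γ = 1/√(1 − 0.8991²) = 1/√0.1916 = 2.284; τ_1 = 238/2.284 = 104.2 ns.
Leg 2: γ = 1/√(1 − 0.9866²) = 1/√0.02662 = 6.129; τ_2 = 532/6.129 = 86.80 ns.
Leg 3: 301 ns is already measured in the ion's rest frame.
Leg 4: γ = 1/√(1 − 0.845²) = 1/√0.2860 = 1.870; τ_4 = 454/1.870 = 242.8 ns.
Total: 104.2 + 86.80 + 301.0 + 242.8 ns.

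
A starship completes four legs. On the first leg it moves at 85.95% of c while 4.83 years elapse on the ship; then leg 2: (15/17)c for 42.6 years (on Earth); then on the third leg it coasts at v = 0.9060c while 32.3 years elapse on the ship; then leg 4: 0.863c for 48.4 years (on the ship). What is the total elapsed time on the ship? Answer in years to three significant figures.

τ = 106 years

Leg 1: 4.83 years is already measured on the ship.
Leg 2: γ = 1/√(1 − (15/17)²) = 17/8 = 2.125; τ_2 = 42.6/2.125 = 20.05 years.
Leg 3: 32.3 years is already measured on the ship.
Leg 4: 48.4 years is already measured on the ship.
Total: 4.830 + 20.05 + 32.30 + 48.40 years.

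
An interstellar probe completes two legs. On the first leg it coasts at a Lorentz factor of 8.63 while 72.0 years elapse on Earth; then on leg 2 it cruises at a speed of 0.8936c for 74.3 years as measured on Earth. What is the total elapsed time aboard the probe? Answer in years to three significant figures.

Leg 1: γ = 8.63; τ_1 = 72.0/8.630 = 8.343 years.
Leg 2: γ = 1/√(1 − 0.8936²) = 1/√0.2015 = 2.228; τ_2 = 74.3/2.228 = 33.35 years.
Total: 8.343 + 33.35 years.

τ = 41.7 years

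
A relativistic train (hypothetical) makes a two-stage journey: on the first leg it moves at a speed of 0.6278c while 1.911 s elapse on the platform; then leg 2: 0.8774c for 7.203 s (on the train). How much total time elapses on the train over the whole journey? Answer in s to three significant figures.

Leg 1: γ = 1/√(1 − 0.6278²) = 1/√0.6059 = 1.285; τ_1 = 1.911/1.285 = 1.487 s.
Leg 2: 7.203 s is already measured on the train.
Total: 1.487 + 7.203 s.

τ = 8.69 s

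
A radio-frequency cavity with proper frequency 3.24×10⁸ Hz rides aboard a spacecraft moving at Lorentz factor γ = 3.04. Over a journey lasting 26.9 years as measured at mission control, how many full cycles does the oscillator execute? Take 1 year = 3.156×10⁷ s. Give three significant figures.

γ = 3.04
The oscillator's own cycle count is N = f × τ where τ is the proper time aboard the spacecraft. τ = Δt/γ = 26.9/3.040 = 8.849 years = 2.793×10⁸ s.
N = 3.24×10⁸ × 2.793×10⁸ = 9.048×10¹⁶.

N = 9.05×10¹⁶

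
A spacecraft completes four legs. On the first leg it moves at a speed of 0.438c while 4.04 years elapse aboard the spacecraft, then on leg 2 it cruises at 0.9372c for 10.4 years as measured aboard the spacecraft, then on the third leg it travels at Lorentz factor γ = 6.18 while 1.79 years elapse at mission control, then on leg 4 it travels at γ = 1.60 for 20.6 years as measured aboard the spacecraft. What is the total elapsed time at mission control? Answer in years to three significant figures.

Leg 1: γ = 1/√(1 − 0.438²) = 1/√0.8082 = 1.112; Δt_1 = 1.112 × 4.04 = 4.494 years.
Leg 2: γ = 1/√(1 − 0.9372²) = 1/√0.1217 = 2.867; Δt_2 = 2.867 × 10.4 = 29.82 years.
Leg 3: 1.79 years is already measured at mission control.
Leg 4: γ = 1.60; Δt_4 = 1.600 × 20.6 = 32.96 years.
Total: 4.494 + 29.82 + 1.790 + 32.96 years.

Δt = 69.1 years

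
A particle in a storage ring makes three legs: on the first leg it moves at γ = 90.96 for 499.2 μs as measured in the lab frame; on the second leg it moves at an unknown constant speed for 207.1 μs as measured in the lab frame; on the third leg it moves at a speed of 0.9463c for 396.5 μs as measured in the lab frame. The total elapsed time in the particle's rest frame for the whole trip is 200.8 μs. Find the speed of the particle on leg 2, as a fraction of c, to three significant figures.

Leg 1: γ = 90.96; τ_1 = 499.2/90.96 = 5.488 μs.
Leg 2: speed unknown; τ_2 = 207.1/γ_2.
Leg 3: γ = 1/√(1 − 0.9463²) = 1/√0.1045 = 3.093; τ_3 = 396.5/3.093 = 128.2 μs.
Total proper time: 5.488 + τ_2 + 128.2 = 200.8, so τ_2 = 200.8 − 133.7 = 67.13 μs.
γ_2 = 207.1/67.13 = 3.085; β = √(1 − 1/γ²) = √0.8949.

β = 0.946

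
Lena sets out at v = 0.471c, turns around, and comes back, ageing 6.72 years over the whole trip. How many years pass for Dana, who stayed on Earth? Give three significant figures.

Δt = 7.62 years

γ = 1/√(1 − 0.471²) = 1/√0.7782 = 1.134
Earth-frame duration is the dilated interval: Δt = γτ = 1.134 × 6.72 years.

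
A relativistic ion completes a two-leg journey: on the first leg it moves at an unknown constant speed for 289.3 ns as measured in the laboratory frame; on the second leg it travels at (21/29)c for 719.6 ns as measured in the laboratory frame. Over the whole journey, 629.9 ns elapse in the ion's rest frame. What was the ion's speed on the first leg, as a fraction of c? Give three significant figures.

Leg 1: speed unknown; τ_1 = 289.3/γ_1.
Leg 2: γ = 1/√(1 − (21/29)²) = 29/20 = 1.450; τ_2 = 719.6/1.450 = 496.3 ns.
Total proper time: τ_1 + 496.3 = 629.9, so τ_1 = 629.9 − 496.3 = 133.6 ns.
γ_1 = 289.3/133.6 = 2.165; β = √(1 − 1/γ²) = √0.7867.

β = 0.887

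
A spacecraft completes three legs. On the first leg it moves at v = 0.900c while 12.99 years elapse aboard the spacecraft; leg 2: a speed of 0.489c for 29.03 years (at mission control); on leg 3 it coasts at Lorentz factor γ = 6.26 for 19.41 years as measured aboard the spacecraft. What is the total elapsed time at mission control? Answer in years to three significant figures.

Δt = 180 years

Leg 1: γ = 1/√(1 − 0.900²) = 1/√0.1900 = 2.294; Δt_1 = 2.294 × 12.99 = 29.80 years.
Leg 2: 29.03 years is already measured at mission control.
Leg 3: γ = 6.26; Δt_3 = 6.260 × 19.41 = 121.5 years.
Total: 29.80 + 29.03 + 121.5 years.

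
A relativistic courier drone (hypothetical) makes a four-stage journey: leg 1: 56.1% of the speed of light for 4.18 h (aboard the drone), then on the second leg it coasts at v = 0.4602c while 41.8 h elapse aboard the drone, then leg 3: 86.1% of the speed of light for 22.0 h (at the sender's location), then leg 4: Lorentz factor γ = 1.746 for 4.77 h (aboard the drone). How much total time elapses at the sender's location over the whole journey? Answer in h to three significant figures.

Δt = 82.5 h

Leg 1: β = 0.561; γ = 1/√(1 − 0.561²) = 1/√0.6853 = 1.208; Δt_1 = 1.208 × 4.18 = 5.049 h.
Leg 2: γ = 1/√(1 − 0.4602²) = 1/√0.7882 = 1.126; Δt_2 = 1.126 × 41.8 = 47.08 h.
Leg 3: 22.0 h is already measured at the sender's location.
Leg 4: γ = 1.746; Δt_4 = 1.746 × 4.77 = 8.328 h.
Total: 5.049 + 47.08 + 22.00 + 8.328 h.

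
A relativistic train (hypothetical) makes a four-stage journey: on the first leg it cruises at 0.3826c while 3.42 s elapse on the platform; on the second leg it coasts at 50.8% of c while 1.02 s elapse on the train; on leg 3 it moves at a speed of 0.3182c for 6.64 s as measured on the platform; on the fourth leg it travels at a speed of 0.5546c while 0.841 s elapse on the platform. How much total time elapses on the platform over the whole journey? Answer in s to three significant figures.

Leg 1: 3.42 s is already measured on the platform.
Leg 2: β = 0.508; γ = 1/√(1 − 0.508²) = 1/√0.7419 = 1.161; Δt_2 = 1.161 × 1.02 = 1.184 s.
Leg 3: 6.64 s is already measured on the platform.
Leg 4: 0.841 s is already measured on the platform.
Total: 3.420 + 1.184 + 6.640 + 0.8410 s.

Δt = 12.1 s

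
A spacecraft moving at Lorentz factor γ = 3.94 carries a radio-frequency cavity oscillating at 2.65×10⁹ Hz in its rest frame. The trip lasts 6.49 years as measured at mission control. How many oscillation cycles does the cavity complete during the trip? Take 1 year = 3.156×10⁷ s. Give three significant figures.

γ = 3.94
The oscillator's own cycle count is N = f × τ where τ is the proper time aboard the spacecraft. τ = Δt/γ = 6.49/3.940 = 1.647 years = 5.199×10⁷ s.
N = 2.65×10⁹ × 5.199×10⁷ = 1.378×10¹⁷.

N = 1.38×10¹⁷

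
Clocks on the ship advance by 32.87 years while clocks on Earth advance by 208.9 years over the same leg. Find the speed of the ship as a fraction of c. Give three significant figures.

β = 0.988

The proper time is measured on the ship (both events occur at the ship's location); Δt is measured on Earth. γ = Δt/τ = 208.9/32.87 = 6.355.
β = √(1 − 1/γ²) = √(1 − 0.02476) = √0.9752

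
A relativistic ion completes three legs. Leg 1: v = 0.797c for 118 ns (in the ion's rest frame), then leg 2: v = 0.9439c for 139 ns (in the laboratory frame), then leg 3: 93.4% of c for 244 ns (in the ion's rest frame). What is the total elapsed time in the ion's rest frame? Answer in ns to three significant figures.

Leg 1: 118 ns is already measured in the ion's rest frame.
Leg 2: γ = 1/√(1 − 0.9439²) = 1/√0.1091 = 3.028; τ_2 = 139/3.028 = 45.90 ns.
Leg 3: 244 ns is already measured in the ion's rest frame.
Total: 118.0 + 45.90 + 244.0 ns.

τ = 408 ns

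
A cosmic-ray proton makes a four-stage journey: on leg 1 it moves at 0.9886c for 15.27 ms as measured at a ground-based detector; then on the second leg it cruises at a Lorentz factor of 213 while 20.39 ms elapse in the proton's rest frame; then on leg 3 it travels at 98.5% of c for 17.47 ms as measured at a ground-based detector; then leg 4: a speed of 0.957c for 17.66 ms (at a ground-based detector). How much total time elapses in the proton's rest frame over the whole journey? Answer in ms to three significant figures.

Leg 1: γ = 1/√(1 − 0.9886²) = 1/√0.02267 = 6.642; τ_1 = 15.27/6.642 = 2.299 ms.
Leg 2: 20.39 ms is already measured in the proton's rest frame.
Leg 3: β = 0.985; γ = 1/√(1 − 0.985²) = 1/√0.02977 = 5.795; τ_3 = 17.47/5.795 = 3.015 ms.
Leg 4: γ = 1/√(1 − 0.957²) = 1/√0.08415 = 3.447; τ_4 = 17.66/3.447 = 5.123 ms.
Total: 2.299 + 20.39 + 3.015 + 5.123 ms.

τ = 30.8 ms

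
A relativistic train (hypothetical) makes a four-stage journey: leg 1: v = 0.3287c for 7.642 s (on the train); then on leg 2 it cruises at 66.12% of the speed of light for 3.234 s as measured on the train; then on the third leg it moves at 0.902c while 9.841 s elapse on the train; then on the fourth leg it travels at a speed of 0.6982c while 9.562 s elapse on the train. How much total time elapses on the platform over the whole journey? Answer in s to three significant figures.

Δt = 48.6 s

Leg 1: γ = 1/√(1 − 0.3287²) = 1/√0.8920 = 1.059; Δt_1 = 1.059 × 7.642 = 8.092 s.
Leg 2: β = 0.6612; γ = 1/√(1 − 0.6612²) = 1/√0.5628 = 1.333; Δt_2 = 1.333 × 3.234 = 4.311 s.
Leg 3: γ = 1/√(1 − 0.902²) = 1/√0.1864 = 2.316; Δt_3 = 2.316 × 9.841 = 22.79 s.
Leg 4: γ = 1/√(1 − 0.6982²) = 1/√0.5125 = 1.397; Δt_4 = 1.397 × 9.562 = 13.36 s.
Total: 8.092 + 4.311 + 22.79 + 13.36 s.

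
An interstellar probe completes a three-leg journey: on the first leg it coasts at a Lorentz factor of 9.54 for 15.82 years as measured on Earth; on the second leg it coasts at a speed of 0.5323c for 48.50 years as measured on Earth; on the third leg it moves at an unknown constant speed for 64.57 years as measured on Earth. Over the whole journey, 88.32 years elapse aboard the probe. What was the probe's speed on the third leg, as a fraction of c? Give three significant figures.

Leg 1: γ = 9.54; τ_1 = 15.82/9.540 = 1.658 years.
Leg 2: γ = 1/√(1 − 0.5323²) = 1/√0.7167 = 1.181; τ_2 = 48.50/1.181 = 41.06 years.
Leg 3: speed unknown; τ_3 = 64.57/γ_3.
Total proper time: 1.658 + 41.06 + τ_3 = 88.32, so τ_3 = 88.32 − 42.72 = 45.60 years.
γ_3 = 64.57/45.60 = 1.416; β = √(1 − 1/γ²) = √0.5012.

β = 0.708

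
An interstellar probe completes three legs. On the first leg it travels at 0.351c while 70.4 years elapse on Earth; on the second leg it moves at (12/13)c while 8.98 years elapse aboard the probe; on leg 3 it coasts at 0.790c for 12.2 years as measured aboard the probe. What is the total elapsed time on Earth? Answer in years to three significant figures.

Leg 1: 70.4 years is already measured on Earth.
Leg 2: γ = 1/√(1 − (12/13)²) = 13/5 = 2.600; Δt_2 = 2.600 × 8.98 = 23.35 years.
Leg 3: γ = 1/√(1 − 0.790²) = 1/√0.3759 = 1.631; Δt_3 = 1.631 × 12.2 = 19.90 years.
Total: 70.40 + 23.35 + 19.90 years.

Δt = 114 years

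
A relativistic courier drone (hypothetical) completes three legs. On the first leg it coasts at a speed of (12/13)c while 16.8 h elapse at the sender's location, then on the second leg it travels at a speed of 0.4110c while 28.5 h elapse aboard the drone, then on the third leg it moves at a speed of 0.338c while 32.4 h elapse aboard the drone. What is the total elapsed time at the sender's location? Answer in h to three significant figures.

Leg 1: 16.8 h is already measured at the sender's location.
Leg 2: γ = 1/√(1 − 0.4110²) = 1/√0.8311 = 1.097; Δt_2 = 1.097 × 28.5 = 31.26 h.
Leg 3: γ = 1/√(1 − 0.338²) = 1/√0.8858 = 1.063; Δt_3 = 1.063 × 32.4 = 34.43 h.
Total: 16.80 + 31.26 + 34.43 h.

Δt = 82.5 h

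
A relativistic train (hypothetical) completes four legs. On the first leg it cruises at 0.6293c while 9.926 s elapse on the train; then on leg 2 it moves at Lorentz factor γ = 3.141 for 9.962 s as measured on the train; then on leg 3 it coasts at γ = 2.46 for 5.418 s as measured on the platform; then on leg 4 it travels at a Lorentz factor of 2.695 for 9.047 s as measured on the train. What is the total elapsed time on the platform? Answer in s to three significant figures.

Δt = 73.9 s

Leg 1: γ = 1/√(1 − 0.6293²) = 1/√0.6040 = 1.287; Δt_1 = 1.287 × 9.926 = 12.77 s.
Leg 2: γ = 3.141; Δt_2 = 3.141 × 9.962 = 31.29 s.
Leg 3: 5.418 s is already measured on the platform.
Leg 4: γ = 2.695; Δt_4 = 2.695 × 9.047 = 24.38 s.
Total: 12.77 + 31.29 + 5.418 + 24.38 s.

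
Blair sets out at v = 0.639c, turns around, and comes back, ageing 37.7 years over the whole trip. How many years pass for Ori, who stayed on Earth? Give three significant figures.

γ = 1/√(1 − 0.639²) = 1/√0.5917 = 1.300
Earth-frame duration is the dilated interval: Δt = γτ = 1.300 × 37.7 years.

Δt = 49.0 years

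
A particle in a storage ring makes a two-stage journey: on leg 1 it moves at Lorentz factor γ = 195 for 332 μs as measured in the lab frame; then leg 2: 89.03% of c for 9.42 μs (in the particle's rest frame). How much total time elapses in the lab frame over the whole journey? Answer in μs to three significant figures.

Leg 1: 332 μs is already measured in the lab frame.
Leg 2: β = 0.8903; γ = 1/√(1 − 0.8903²) = 1/√0.2074 = 2.196; Δt_2 = 2.196 × 9.42 = 20.69 μs.
Total: 332.0 + 20.69 μs.

Δt = 353 μs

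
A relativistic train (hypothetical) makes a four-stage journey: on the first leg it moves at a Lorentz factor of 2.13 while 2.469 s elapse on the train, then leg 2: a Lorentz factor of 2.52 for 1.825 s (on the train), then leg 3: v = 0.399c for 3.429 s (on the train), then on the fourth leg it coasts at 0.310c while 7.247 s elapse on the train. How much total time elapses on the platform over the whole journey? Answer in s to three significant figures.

Leg 1: γ = 2.13; Δt_1 = 2.130 × 2.469 = 5.259 s.
Leg 2: γ = 2.52; Δt_2 = 2.520 × 1.825 = 4.599 s.
Leg 3: γ = 1/√(1 − 0.399²) = 1/√0.8408 = 1.091; Δt_3 = 1.091 × 3.429 = 3.740 s.
Leg 4: γ = 1/√(1 − 0.310²) = 1/√0.9039 = 1.052; Δt_4 = 1.052 × 7.247 = 7.623 s.
Total: 5.259 + 4.599 + 3.740 + 7.623 s.

Δt = 21.2 s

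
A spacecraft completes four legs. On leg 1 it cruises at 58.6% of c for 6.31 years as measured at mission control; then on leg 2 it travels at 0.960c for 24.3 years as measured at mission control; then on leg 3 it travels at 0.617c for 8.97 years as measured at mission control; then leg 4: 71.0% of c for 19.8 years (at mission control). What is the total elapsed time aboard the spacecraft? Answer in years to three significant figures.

Leg 1: β = 0.586; γ = 1/√(1 − 0.586²) = 1/√0.6566 = 1.234; τ_1 = 6.31/1.234 = 5.113 years.
Leg 2: γ = 1/√(1 − 0.960²) = 25/7 ≈ 3.571; τ_2 = 24.3/3.571 = 6.804 years.
Leg 3: γ = 1/√(1 − 0.617²) = 1/√0.6193 = 1.271; τ_3 = 8.97/1.271 = 7.059 years.
Leg 4: β = 0.710; γ = 1/√(1 − 0.710²) = 1/√0.4959 = 1.420; τ_4 = 19.8/1.420 = 13.94 years.
Total: 5.113 + 6.804 + 7.059 + 13.94 years.

τ = 32.9 years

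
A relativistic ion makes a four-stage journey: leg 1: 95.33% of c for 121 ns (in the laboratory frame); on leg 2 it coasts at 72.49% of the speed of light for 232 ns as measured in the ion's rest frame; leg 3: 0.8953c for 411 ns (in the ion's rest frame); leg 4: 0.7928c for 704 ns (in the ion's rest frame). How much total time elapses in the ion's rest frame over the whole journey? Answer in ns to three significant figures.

Leg 1: β = 0.9533; γ = 1/√(1 − 0.9533²) = 1/√0.09122 = 3.311; τ_1 = 121/3.311 = 36.55 ns.
Leg 2: 232 ns is already measured in the ion's rest frame.
Leg 3: 411 ns is already measured in the ion's rest frame.
Leg 4: 704 ns is already measured in the ion's rest frame.
Total: 36.55 + 232.0 + 411.0 + 704.0 ns.

τ = 1380 ns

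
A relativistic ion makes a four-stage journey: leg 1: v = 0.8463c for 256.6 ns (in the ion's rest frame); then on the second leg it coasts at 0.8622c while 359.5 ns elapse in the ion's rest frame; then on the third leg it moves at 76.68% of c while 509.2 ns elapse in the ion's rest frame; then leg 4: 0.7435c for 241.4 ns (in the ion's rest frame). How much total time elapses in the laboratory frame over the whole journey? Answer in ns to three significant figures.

Leg 1: γ = 1/√(1 − 0.8463²) = 1/√0.2838 = 1.877; Δt_1 = 1.877 × 256.6 = 481.7 ns.
Leg 2: γ = 1/√(1 − 0.8622²) = 1/√0.2566 = 1.974; Δt_2 = 1.974 × 359.5 = 709.7 ns.
Leg 3: β = 0.7668; γ = 1/√(1 − 0.7668²) = 1/√0.4120 = 1.558; Δt_3 = 1.558 × 509.2 = 793.3 ns.
Leg 4: γ = 1/√(1 − 0.7435²) = 1/√0.4472 = 1.495; Δt_4 = 1.495 × 241.4 = 361.0 ns.
Total: 481.7 + 709.7 + 793.3 + 361.0 ns.

Δt = 2350 ns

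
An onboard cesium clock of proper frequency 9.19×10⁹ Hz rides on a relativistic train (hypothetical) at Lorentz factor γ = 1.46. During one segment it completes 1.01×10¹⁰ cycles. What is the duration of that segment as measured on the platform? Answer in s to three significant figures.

γ = 1.46
Proper time for N cycles: τ = N/f = 1.01×10¹⁰/(9.19×10⁹) = 1.099×10⁰ s = 1.099 s.
Lab-frame duration Δt = γτ = 1.460 × 1.099 = 1.605 s.

Δt = 1.60 s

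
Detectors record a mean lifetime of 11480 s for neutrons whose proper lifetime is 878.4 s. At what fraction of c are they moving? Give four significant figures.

β = 0.9971

γ = Δt/τ₀ = 11480/878.4 = 13.07
β = √(1 − 1/γ²) = √(1 − 0.005855) = √0.9941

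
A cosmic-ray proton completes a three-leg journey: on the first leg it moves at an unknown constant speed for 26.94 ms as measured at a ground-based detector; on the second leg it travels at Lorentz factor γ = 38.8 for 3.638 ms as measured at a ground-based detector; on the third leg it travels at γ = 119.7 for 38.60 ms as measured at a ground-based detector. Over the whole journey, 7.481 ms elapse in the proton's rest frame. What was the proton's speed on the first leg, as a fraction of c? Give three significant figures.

β = 0.965

Leg 1: speed unknown; τ_1 = 26.94/γ_1.
Leg 2: γ = 38.8; τ_2 = 3.638/38.80 = 0.09376 ms.
Leg 3: γ = 119.7; τ_3 = 38.60/119.7 = 0.3225 ms.
Total proper time: τ_1 + 0.09376 + 0.3225 = 7.481, so τ_1 = 7.481 − 0.4162 = 7.065 ms.
γ_1 = 26.94/7.065 = 3.813; β = √(1 − 1/γ²) = √0.9312.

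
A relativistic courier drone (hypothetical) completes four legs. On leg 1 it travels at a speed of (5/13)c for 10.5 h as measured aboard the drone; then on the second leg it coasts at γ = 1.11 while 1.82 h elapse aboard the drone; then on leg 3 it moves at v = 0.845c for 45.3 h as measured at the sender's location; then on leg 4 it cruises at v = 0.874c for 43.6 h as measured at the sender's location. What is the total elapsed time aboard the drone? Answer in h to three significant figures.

Leg 1: 10.5 h is already measured aboard the drone.
Leg 2: 1.82 h is already measured aboard the drone.
Leg 3: γ = 1/√(1 − 0.845²) = 1/√0.2860 = 1.870; τ_3 = 45.3/1.870 = 24.22 h.
Leg 4: γ = 1/√(1 − 0.874²) = 1/√0.2361 = 2.058; τ_4 = 43.6/2.058 = 21.19 h.
Total: 10.50 + 1.820 + 24.22 + 21.19 h.

τ = 57.7 h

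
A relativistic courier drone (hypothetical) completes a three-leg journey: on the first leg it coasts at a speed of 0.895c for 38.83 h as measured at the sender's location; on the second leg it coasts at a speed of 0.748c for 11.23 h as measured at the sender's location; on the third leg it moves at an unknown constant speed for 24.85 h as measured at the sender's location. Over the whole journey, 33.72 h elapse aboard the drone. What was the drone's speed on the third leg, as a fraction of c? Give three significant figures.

Leg 1: γ = 1/√(1 − 0.895²) = 1/√0.1990 = 2.242; τ_1 = 38.83/2.242 = 17.32 h.
Leg 2: γ = 1/√(1 − 0.748²) = 1/√0.4405 = 1.507; τ_2 = 11.23/1.507 = 7.453 h.
Leg 3: speed unknown; τ_3 = 24.85/γ_3.
Total proper time: 17.32 + 7.453 + τ_3 = 33.72, so τ_3 = 33.72 − 24.77 = 8.946 h.
γ_3 = 24.85/8.946 = 2.778; β = √(1 − 1/γ²) = √0.8704.

β = 0.933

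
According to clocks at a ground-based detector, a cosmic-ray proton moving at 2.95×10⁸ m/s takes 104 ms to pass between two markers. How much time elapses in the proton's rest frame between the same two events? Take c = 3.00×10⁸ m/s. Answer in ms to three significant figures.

τ = 18.9 ms

β = 2.95×10⁸/3.00×10⁸ = 0.9833; γ = 1/√(1 − 0.9833²) = 5.500
The interval measured at a ground-based detector is the dilated one; the clock in the proton's rest frame measures the proper time τ = Δt/γ = 104/5.500 ms.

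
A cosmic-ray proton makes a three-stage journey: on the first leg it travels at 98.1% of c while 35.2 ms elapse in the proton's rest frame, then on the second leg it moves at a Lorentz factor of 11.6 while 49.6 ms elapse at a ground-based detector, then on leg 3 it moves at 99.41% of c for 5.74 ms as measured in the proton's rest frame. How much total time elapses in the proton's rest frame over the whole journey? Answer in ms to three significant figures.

τ = 45.2 ms

Leg 1: 35.2 ms is already measured in the proton's rest frame.
Leg 2: γ = 11.6; τ_2 = 49.6/11.60 = 4.276 ms.
Leg 3: 5.74 ms is already measured in the proton's rest frame.
Total: 35.20 + 4.276 + 5.740 ms.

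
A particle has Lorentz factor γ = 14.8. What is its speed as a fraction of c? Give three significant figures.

β = 0.998

β = √(1 − 1/γ²) = √(1 − 1/14.8²) = √(1 − 0.004565) = √0.9954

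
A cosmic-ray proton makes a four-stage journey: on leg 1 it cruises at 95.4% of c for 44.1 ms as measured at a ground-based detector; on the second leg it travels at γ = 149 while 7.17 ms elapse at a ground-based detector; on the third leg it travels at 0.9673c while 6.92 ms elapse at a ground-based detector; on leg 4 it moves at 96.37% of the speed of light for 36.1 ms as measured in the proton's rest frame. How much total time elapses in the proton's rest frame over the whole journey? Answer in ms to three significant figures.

τ = 51.1 ms

Leg 1: β = 0.954; γ = 1/√(1 − 0.954²) = 1/√0.08988 = 3.335; τ_1 = 44.1/3.335 = 13.22 ms.
Leg 2: γ = 149; τ_2 = 7.17/149.0 = 0.04812 ms.
Leg 3: γ = 1/√(1 − 0.9673²) = 1/√0.06433 = 3.943; τ_3 = 6.92/3.943 = 1.755 ms.
Leg 4: 36.1 ms is already measured in the proton's rest frame.
Total: 13.22 + 0.04812 + 1.755 + 36.10 ms.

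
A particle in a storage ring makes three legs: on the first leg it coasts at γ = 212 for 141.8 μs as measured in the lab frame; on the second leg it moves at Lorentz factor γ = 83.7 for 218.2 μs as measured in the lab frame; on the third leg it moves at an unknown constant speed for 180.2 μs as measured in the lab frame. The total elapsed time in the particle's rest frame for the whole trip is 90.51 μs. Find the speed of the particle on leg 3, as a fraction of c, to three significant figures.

Leg 1: γ = 212; τ_1 = 141.8/212.0 = 0.6689 μs.
Leg 2: γ = 83.7; τ_2 = 218.2/83.70 = 2.607 μs.
Leg 3: speed unknown; τ_3 = 180.2/γ_3.
Total proper time: 0.6689 + 2.607 + τ_3 = 90.51, so τ_3 = 90.51 − 3.276 = 87.23 μs.
γ_3 = 180.2/87.23 = 2.066; β = √(1 − 1/γ²) = √0.7657.

β = 0.875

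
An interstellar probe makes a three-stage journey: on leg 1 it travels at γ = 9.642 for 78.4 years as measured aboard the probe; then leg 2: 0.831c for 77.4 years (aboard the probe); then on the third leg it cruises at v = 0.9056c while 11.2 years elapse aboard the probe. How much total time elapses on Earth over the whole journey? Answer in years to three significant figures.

Δt = 921 years

Leg 1: γ = 9.642; Δt_1 = 9.642 × 78.4 = 755.9 years.
Leg 2: γ = 1/√(1 − 0.831²) = 1/√0.3094 = 1.798; Δt_2 = 1.798 × 77.4 = 139.1 years.
Leg 3: γ = 1/√(1 − 0.9056²) = 1/√0.1799 = 2.358; Δt_3 = 2.358 × 11.2 = 26.41 years.
Total: 755.9 + 139.1 + 26.41 years.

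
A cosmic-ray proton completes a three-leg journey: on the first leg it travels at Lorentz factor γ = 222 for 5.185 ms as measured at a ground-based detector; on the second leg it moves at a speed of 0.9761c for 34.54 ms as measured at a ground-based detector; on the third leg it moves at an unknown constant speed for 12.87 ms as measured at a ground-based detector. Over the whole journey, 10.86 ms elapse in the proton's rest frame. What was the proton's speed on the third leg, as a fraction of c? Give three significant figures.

β = 0.966

Leg 1: γ = 222; τ_1 = 5.185/222.0 = 0.02336 ms.
Leg 2: γ = 1/√(1 − 0.9761²) = 1/√0.04723 = 4.601; τ_2 = 34.54/4.601 = 7.506 ms.
Leg 3: speed unknown; τ_3 = 12.87/γ_3.
Total proper time: 0.02336 + 7.506 + τ_3 = 10.86, so τ_3 = 10.86 − 7.530 = 3.330 ms.
γ_3 = 12.87/3.330 = 3.864; β = √(1 − 1/γ²) = √0.9330.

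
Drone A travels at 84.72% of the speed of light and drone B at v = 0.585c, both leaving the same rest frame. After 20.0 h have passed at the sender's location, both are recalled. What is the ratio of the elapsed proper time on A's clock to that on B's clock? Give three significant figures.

A: β = 0.8472; γ = 1/√(1 − 0.8472²) = 1/√0.2823 = 1.882. B: γ = 1/√(1 − 0.585²) = 1/√0.6578 = 1.233.
τ_A/τ_B = γ_B/γ_A = 1.233/1.882 = 0.6551, so τ_A/τ_B = 0.6551.

τ_A/τ_B = 0.655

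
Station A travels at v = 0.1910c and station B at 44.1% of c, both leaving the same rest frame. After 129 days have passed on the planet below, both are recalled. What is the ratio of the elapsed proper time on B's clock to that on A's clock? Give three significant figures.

A: γ = 1/√(1 − 0.1910²) = 1/√0.9635 = 1.019. B: β = 0.441; γ = 1/√(1 − 0.441²) = 1/√0.8055 = 1.114.
τ_A/τ_B = γ_B/γ_A = 1.114/1.019 = 1.094, so τ_B/τ_A = 0.9143.

τ_B/τ_A = 0.914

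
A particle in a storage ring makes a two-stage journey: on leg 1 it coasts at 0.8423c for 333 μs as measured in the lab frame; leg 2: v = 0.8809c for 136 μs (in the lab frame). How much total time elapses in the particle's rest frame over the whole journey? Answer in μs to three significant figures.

τ = 244 μs

Leg 1: γ = 1/√(1 − 0.8423²) = 1/√0.2905 = 1.855; τ_1 = 333/1.855 = 179.5 μs.
Leg 2: γ = 1/√(1 − 0.8809²) = 1/√0.2240 = 2.113; τ_2 = 136/2.113 = 64.37 μs.
Total: 179.5 + 64.37 μs.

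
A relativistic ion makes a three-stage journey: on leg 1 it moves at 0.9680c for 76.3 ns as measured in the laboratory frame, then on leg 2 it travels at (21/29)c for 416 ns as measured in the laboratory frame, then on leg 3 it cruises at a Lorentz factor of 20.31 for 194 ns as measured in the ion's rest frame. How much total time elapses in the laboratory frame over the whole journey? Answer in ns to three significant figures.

Leg 1: 76.3 ns is already measured in the laboratory frame.
Leg 2: 416 ns is already measured in the laboratory frame.
Leg 3: γ = 20.31; Δt_3 = 20.31 × 194 = 3940 ns.
Total: 76.30 + 416.0 + 3940 ns.

Δt = 4430 ns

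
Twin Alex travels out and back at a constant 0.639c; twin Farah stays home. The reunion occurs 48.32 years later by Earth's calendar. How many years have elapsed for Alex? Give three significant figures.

τ = 37.2 years

γ = 1/√(1 − 0.639²) = 1/√0.5917 = 1.300
Alex's clock measures proper time along the trip: τ = Δt/γ = 48.32/1.300 years.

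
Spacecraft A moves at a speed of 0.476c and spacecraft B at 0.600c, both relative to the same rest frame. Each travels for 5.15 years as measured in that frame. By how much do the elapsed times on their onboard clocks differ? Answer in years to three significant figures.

|τ_A − τ_B| = 0.409 years

A: γ = 1/√(1 − 0.476²) = 1/√0.7734 = 1.137; τ_A = 5.15/1.137 = 4.529 years.
B: γ = 1/√(1 − 0.600²) = 5/4 = 1.250; τ_B = 5.15/1.250 = 4.120 years.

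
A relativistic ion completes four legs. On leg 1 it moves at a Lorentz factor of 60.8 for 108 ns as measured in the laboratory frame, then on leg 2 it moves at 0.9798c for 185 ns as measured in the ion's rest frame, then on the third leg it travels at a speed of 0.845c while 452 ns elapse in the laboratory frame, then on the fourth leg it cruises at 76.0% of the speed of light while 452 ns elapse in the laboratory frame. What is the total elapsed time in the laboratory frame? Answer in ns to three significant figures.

Leg 1: 108 ns is already measured in the laboratory frame.
Leg 2: γ = 1/√(1 − 0.9798²) = 1/√0.03999 = 5.001; Δt_2 = 5.001 × 185 = 925.1 ns.
Leg 3: 452 ns is already measured in the laboratory frame.
Leg 4: 452 ns is already measured in the laboratory frame.
Total: 108.0 + 925.1 + 452.0 + 452.0 ns.

Δt = 1940 ns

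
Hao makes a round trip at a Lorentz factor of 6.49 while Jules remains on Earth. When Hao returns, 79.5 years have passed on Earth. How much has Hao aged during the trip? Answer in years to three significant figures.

τ = 12.2 years

γ = 6.49
Hao's clock measures proper time along the trip: τ = Δt/γ = 79.5/6.490 years.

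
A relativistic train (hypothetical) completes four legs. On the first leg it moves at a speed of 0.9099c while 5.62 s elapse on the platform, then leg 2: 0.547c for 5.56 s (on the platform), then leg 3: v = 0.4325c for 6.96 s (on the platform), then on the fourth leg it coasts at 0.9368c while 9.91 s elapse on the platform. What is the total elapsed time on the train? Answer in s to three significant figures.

Leg 1: γ = 1/√(1 − 0.9099²) = 1/√0.1721 = 2.411; τ_1 = 5.62/2.411 = 2.331 s.
Leg 2: γ = 1/√(1 − 0.547²) = 1/√0.7008 = 1.195; τ_2 = 5.56/1.195 = 4.654 s.
Leg 3: γ = 1/√(1 − 0.4325²) = 1/√0.8129 = 1.109; τ_3 = 6.96/1.109 = 6.275 s.
Leg 4: γ = 1/√(1 − 0.9368²) = 1/√0.1224 = 2.858; τ_4 = 9.91/2.858 = 3.467 s.
Total: 2.331 + 4.654 + 6.275 + 3.467 s.

τ = 16.7 s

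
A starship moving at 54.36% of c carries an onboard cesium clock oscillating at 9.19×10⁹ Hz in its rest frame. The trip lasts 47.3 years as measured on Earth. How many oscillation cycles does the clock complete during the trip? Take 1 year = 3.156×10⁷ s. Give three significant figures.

N = 1.15×10¹⁹

β = 0.5436; γ = 1/√(1 − 0.5436²) = 1/√0.7045 = 1.191
The oscillator's own cycle count is N = f × τ where τ is the proper time on the ship. τ = Δt/γ = 47.3/1.191 = 39.70 years = 1.253×10⁹ s.
N = 9.19×10⁹ × 1.253×10⁹ = 1.151×10¹⁹.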